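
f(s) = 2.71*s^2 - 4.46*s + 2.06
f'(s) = 5.42*s - 4.46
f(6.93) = 101.30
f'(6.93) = 33.10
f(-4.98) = 91.48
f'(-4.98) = -31.45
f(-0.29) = 3.58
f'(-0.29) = -6.03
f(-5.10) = 95.29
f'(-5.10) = -32.10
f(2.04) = 4.24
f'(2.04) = 6.60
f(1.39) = 1.10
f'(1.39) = 3.07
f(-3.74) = 56.65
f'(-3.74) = -24.73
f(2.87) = 11.58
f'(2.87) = 11.10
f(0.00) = 2.06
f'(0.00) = -4.46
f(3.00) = 13.07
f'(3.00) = 11.80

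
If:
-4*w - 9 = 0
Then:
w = -9/4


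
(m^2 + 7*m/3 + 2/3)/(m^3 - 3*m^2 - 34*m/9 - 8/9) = 3*(m + 2)/(3*m^2 - 10*m - 8)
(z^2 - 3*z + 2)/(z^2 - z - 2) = (z - 1)/(z + 1)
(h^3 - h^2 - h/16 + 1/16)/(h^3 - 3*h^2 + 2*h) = (h^2 - 1/16)/(h*(h - 2))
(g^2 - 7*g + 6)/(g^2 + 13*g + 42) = (g^2 - 7*g + 6)/(g^2 + 13*g + 42)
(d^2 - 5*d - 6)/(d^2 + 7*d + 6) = (d - 6)/(d + 6)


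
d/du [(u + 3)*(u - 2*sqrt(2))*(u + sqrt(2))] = 3*u^2 - 2*sqrt(2)*u + 6*u - 3*sqrt(2) - 4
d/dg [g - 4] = 1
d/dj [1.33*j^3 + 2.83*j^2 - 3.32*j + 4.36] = 3.99*j^2 + 5.66*j - 3.32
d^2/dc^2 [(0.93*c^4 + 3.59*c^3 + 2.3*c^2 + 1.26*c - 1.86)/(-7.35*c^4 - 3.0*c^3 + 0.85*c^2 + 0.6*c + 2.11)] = (2.27373675443232e-13*c^10 - 346.868549999997*c^9 - 780.371549999999*c^8 - 1304.89695*c^7 + 961.86495*c^6 - 325.28646*c^5 - 1187.97003*c^4 - 715.89485*c^3 + 186.210444*c^2 - 6.00497399999998*c - 22.62196)/(397.065375*c^12 + 486.2025*c^11 + 60.692625*c^10 - 182.6955*c^9 - 428.3613*c^8 - 266.3595*c^7 + 38.627225*c^6 + 90.0531*c^5 + 115.46538*c^4 + 33.3963*c^3 - 13.631655*c^2 - 8.01378*c - 9.393931)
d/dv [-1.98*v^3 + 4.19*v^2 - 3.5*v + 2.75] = -5.94*v^2 + 8.38*v - 3.5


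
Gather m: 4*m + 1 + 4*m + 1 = 8*m + 2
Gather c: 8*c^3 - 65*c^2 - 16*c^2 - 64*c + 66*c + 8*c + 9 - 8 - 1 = 8*c^3 - 81*c^2 + 10*c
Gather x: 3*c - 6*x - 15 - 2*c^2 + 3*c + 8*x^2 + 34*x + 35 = -2*c^2 + 6*c + 8*x^2 + 28*x + 20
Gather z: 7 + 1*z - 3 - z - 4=0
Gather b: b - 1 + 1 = b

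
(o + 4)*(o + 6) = o^2 + 10*o + 24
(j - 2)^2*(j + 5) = j^3 + j^2 - 16*j + 20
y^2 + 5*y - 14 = (y - 2)*(y + 7)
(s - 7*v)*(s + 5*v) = s^2 - 2*s*v - 35*v^2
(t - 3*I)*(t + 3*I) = t^2 + 9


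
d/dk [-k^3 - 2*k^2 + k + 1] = -3*k^2 - 4*k + 1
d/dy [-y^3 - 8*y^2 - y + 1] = -3*y^2 - 16*y - 1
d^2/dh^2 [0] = 0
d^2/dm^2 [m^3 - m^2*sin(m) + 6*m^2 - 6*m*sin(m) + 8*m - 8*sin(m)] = m^2*sin(m) + 6*m*sin(m) - 4*m*cos(m) + 6*m + 6*sin(m) - 12*cos(m) + 12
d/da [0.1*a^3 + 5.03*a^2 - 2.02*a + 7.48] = 0.3*a^2 + 10.06*a - 2.02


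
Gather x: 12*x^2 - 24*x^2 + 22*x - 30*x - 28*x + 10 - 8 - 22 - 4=-12*x^2 - 36*x - 24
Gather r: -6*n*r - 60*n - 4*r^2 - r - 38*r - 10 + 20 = -60*n - 4*r^2 + r*(-6*n - 39) + 10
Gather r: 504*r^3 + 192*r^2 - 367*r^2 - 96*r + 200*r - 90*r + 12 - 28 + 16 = 504*r^3 - 175*r^2 + 14*r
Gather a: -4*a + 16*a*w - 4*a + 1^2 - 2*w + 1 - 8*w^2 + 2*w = a*(16*w - 8) - 8*w^2 + 2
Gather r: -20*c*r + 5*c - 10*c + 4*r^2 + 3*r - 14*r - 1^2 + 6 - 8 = -5*c + 4*r^2 + r*(-20*c - 11) - 3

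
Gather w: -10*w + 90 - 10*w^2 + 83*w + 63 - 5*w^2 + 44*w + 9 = -15*w^2 + 117*w + 162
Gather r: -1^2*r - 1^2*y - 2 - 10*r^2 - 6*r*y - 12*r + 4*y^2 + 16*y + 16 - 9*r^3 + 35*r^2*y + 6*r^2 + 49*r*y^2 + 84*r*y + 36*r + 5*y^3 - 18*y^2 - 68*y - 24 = -9*r^3 + r^2*(35*y - 4) + r*(49*y^2 + 78*y + 23) + 5*y^3 - 14*y^2 - 53*y - 10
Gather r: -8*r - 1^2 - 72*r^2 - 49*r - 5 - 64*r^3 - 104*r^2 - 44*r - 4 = -64*r^3 - 176*r^2 - 101*r - 10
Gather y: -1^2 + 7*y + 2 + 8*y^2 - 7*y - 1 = 8*y^2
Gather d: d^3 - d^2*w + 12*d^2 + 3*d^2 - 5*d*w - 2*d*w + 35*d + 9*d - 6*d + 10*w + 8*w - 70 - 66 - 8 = d^3 + d^2*(15 - w) + d*(38 - 7*w) + 18*w - 144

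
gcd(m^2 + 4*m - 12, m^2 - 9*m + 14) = m - 2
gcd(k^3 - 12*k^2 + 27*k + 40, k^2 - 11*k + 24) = k - 8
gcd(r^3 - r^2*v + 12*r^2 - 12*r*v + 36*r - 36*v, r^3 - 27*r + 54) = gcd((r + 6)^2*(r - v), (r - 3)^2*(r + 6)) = r + 6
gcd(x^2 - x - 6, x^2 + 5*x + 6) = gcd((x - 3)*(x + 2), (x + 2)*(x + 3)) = x + 2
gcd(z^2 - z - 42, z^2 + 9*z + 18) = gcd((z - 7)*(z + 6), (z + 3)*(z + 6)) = z + 6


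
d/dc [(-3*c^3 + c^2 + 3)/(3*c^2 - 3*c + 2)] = (-9*c^4 + 18*c^3 - 21*c^2 - 14*c + 9)/(9*c^4 - 18*c^3 + 21*c^2 - 12*c + 4)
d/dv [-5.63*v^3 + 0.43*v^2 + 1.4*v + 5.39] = -16.89*v^2 + 0.86*v + 1.4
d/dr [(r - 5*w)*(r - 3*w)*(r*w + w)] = w*(3*r^2 - 16*r*w + 2*r + 15*w^2 - 8*w)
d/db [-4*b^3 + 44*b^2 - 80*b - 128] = -12*b^2 + 88*b - 80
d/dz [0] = 0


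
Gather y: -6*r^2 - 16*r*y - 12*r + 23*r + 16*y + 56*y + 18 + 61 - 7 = -6*r^2 + 11*r + y*(72 - 16*r) + 72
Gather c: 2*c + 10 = 2*c + 10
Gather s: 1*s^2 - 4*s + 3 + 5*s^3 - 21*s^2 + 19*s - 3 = 5*s^3 - 20*s^2 + 15*s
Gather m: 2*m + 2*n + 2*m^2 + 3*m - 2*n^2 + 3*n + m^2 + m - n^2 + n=3*m^2 + 6*m - 3*n^2 + 6*n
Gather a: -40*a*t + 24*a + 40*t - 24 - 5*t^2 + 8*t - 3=a*(24 - 40*t) - 5*t^2 + 48*t - 27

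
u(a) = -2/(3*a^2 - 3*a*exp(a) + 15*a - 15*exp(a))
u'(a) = -2*(3*a*exp(a) - 6*a + 18*exp(a) - 15)/(3*a^2 - 3*a*exp(a) + 15*a - 15*exp(a))^2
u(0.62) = 0.10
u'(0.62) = -0.08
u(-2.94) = 0.11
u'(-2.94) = -0.02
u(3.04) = 0.00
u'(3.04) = -0.01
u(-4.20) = 0.20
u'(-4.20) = -0.20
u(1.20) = 0.05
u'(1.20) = -0.06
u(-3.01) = 0.11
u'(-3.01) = -0.02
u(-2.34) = 0.10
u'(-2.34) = -0.00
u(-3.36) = 0.12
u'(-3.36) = -0.04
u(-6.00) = -0.11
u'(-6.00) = -0.13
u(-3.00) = 0.11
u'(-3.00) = -0.02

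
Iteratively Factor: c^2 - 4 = (c + 2)*(c - 2)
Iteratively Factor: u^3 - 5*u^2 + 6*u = (u - 3)*(u^2 - 2*u) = u*(u - 3)*(u - 2)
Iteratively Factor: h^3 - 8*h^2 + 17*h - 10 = (h - 5)*(h^2 - 3*h + 2) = (h - 5)*(h - 2)*(h - 1)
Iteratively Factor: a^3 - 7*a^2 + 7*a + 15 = (a - 5)*(a^2 - 2*a - 3) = (a - 5)*(a + 1)*(a - 3)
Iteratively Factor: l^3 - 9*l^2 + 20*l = (l)*(l^2 - 9*l + 20) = l*(l - 5)*(l - 4)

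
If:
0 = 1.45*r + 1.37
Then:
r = -0.94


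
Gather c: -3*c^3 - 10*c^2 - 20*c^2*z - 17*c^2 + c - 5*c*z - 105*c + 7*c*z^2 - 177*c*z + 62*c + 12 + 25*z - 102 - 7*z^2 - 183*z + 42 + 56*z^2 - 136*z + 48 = -3*c^3 + c^2*(-20*z - 27) + c*(7*z^2 - 182*z - 42) + 49*z^2 - 294*z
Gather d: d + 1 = d + 1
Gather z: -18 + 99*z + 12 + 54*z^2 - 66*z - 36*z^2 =18*z^2 + 33*z - 6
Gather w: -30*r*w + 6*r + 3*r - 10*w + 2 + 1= 9*r + w*(-30*r - 10) + 3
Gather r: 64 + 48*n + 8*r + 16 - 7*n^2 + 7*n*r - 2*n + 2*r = -7*n^2 + 46*n + r*(7*n + 10) + 80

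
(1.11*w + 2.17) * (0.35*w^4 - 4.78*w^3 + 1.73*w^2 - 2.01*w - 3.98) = 0.3885*w^5 - 4.5463*w^4 - 8.4523*w^3 + 1.523*w^2 - 8.7795*w - 8.6366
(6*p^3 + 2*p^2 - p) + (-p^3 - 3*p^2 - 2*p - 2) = 5*p^3 - p^2 - 3*p - 2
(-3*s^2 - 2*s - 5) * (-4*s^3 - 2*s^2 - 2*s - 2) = 12*s^5 + 14*s^4 + 30*s^3 + 20*s^2 + 14*s + 10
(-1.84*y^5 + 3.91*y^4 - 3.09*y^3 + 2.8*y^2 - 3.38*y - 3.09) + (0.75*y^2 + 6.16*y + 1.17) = -1.84*y^5 + 3.91*y^4 - 3.09*y^3 + 3.55*y^2 + 2.78*y - 1.92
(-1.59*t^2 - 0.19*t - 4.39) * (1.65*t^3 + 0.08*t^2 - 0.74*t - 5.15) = -2.6235*t^5 - 0.4407*t^4 - 6.0821*t^3 + 7.9779*t^2 + 4.2271*t + 22.6085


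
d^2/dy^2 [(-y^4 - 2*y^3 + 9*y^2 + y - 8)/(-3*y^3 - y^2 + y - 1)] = 2*(-83*y^6 - 21*y^5 + 312*y^4 + 360*y^3 - 3*y^2 - 87*y - 10)/(27*y^9 + 27*y^8 - 18*y^7 + 10*y^6 + 24*y^5 - 12*y^4 + 2*y^3 + 6*y^2 - 3*y + 1)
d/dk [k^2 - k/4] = 2*k - 1/4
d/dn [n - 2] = 1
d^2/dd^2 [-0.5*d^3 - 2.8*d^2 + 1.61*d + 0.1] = -3.0*d - 5.6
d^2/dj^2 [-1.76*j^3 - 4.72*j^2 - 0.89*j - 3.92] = -10.56*j - 9.44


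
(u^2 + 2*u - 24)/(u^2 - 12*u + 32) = (u + 6)/(u - 8)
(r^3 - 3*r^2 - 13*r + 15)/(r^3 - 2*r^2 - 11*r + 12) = (r - 5)/(r - 4)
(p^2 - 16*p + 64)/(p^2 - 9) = (p^2 - 16*p + 64)/(p^2 - 9)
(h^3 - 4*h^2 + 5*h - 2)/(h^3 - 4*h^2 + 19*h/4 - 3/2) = 4*(h^2 - 2*h + 1)/(4*h^2 - 8*h + 3)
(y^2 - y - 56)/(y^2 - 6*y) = (y^2 - y - 56)/(y*(y - 6))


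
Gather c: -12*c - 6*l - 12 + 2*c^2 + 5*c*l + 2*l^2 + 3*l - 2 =2*c^2 + c*(5*l - 12) + 2*l^2 - 3*l - 14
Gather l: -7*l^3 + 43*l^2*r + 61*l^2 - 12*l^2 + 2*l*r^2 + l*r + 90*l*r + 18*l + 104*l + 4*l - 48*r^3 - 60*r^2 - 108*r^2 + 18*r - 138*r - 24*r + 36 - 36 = -7*l^3 + l^2*(43*r + 49) + l*(2*r^2 + 91*r + 126) - 48*r^3 - 168*r^2 - 144*r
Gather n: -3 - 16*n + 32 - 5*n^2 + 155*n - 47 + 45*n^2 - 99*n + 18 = 40*n^2 + 40*n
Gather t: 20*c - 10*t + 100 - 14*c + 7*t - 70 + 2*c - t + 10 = 8*c - 4*t + 40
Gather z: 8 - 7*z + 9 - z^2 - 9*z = -z^2 - 16*z + 17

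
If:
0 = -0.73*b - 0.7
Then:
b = -0.96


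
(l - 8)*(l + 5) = l^2 - 3*l - 40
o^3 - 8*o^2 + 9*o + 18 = (o - 6)*(o - 3)*(o + 1)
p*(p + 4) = p^2 + 4*p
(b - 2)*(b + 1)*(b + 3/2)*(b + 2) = b^4 + 5*b^3/2 - 5*b^2/2 - 10*b - 6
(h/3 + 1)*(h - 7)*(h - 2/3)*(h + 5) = h^4/3 + h^3/9 - 125*h^2/9 - 233*h/9 + 70/3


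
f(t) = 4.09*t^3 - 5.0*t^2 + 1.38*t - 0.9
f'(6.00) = 383.10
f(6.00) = 710.82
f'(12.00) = 1648.26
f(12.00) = 6363.18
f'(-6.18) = 531.80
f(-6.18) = -1165.75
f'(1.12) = 5.57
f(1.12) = 0.12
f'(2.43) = 49.53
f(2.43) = 31.62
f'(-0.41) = 7.54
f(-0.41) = -2.59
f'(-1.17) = 29.88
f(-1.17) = -15.91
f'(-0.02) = 1.58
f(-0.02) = -0.93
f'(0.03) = 1.09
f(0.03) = -0.86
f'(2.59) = 57.79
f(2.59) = 40.19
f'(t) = 12.27*t^2 - 10.0*t + 1.38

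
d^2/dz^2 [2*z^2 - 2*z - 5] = 4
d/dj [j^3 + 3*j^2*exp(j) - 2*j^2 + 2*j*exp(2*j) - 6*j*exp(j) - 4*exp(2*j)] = 3*j^2*exp(j) + 3*j^2 + 4*j*exp(2*j) - 4*j - 6*exp(2*j) - 6*exp(j)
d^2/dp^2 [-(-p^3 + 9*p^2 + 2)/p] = 2 - 4/p^3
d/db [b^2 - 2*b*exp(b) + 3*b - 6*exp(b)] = -2*b*exp(b) + 2*b - 8*exp(b) + 3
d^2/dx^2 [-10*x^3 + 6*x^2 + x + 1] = 12 - 60*x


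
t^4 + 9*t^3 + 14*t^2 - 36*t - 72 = (t - 2)*(t + 2)*(t + 3)*(t + 6)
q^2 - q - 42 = (q - 7)*(q + 6)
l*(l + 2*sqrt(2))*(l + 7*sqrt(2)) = l^3 + 9*sqrt(2)*l^2 + 28*l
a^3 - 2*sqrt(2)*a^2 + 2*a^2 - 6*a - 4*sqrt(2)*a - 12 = (a + 2)*(a - 3*sqrt(2))*(a + sqrt(2))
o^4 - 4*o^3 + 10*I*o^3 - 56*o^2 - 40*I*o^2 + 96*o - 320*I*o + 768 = (o - 8)*(o + 4)*(o + 4*I)*(o + 6*I)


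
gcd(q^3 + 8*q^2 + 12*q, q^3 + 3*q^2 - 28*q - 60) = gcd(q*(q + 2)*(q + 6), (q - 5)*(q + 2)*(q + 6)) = q^2 + 8*q + 12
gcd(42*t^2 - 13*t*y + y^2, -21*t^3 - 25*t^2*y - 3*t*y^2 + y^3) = -7*t + y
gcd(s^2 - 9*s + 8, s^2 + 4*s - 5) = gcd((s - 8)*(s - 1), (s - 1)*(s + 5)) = s - 1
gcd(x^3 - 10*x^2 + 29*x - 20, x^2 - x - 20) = x - 5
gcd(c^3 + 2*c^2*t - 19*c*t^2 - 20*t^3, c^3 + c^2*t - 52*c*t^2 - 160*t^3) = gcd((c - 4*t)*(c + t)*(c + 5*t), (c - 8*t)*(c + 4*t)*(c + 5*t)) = c + 5*t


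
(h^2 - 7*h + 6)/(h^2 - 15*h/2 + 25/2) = 2*(h^2 - 7*h + 6)/(2*h^2 - 15*h + 25)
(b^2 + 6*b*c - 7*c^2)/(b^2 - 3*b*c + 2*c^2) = (b + 7*c)/(b - 2*c)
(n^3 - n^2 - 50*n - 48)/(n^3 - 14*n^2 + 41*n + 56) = (n + 6)/(n - 7)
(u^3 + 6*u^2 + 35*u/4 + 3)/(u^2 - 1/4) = (2*u^2 + 11*u + 12)/(2*u - 1)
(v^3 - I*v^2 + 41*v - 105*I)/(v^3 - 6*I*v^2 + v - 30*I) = (v + 7*I)/(v + 2*I)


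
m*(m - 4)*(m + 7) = m^3 + 3*m^2 - 28*m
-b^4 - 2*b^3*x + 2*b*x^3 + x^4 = (-b + x)*(b + x)^3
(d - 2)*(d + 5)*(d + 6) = d^3 + 9*d^2 + 8*d - 60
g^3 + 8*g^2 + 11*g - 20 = (g - 1)*(g + 4)*(g + 5)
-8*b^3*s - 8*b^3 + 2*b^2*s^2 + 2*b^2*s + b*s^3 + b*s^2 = (-2*b + s)*(4*b + s)*(b*s + b)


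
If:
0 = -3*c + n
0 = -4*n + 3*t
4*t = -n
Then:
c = 0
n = 0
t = 0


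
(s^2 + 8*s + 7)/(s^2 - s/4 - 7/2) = 4*(s^2 + 8*s + 7)/(4*s^2 - s - 14)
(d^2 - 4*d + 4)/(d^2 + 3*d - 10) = (d - 2)/(d + 5)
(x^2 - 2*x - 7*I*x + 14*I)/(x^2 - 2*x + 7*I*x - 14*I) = (x - 7*I)/(x + 7*I)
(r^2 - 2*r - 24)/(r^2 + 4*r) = (r - 6)/r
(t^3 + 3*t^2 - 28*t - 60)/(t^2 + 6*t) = t - 3 - 10/t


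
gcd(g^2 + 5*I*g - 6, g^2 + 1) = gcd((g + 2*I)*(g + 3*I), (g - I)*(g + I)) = 1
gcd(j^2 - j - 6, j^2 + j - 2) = j + 2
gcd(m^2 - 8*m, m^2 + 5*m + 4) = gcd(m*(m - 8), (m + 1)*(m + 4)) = 1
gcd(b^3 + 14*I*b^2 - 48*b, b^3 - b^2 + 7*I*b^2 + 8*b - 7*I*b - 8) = b + 8*I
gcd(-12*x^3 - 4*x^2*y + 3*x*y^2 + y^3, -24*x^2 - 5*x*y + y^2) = 3*x + y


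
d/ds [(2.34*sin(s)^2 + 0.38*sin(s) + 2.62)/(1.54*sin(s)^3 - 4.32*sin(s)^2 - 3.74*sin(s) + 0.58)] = (-3.6036*sin(s)^4 - 1.1704*sin(s)^3 - 19.2144*sin(s)^2 + 25.3512*sin(s) + 10.0192)*cos(s)/(2.3716*sin(s)^6 - 13.3056*sin(s)^5 + 7.1432*sin(s)^4 + 34.1*sin(s)^3 + 8.9764*sin(s)^2 - 4.3384*sin(s) + 0.3364)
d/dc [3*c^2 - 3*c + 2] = 6*c - 3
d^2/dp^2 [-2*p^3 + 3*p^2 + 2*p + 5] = 6 - 12*p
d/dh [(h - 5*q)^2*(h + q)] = 3*(h - 5*q)*(h - q)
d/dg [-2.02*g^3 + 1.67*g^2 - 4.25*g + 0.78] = -6.06*g^2 + 3.34*g - 4.25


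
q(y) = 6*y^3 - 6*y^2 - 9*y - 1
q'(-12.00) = 2727.00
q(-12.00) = -11125.00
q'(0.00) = -9.00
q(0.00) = -1.00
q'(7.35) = 875.20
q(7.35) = 1991.11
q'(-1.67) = 61.24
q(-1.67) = -30.65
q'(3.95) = 224.44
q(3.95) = 239.61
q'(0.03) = -9.34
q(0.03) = -1.28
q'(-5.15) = 530.20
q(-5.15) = -933.33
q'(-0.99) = 20.52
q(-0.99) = -3.79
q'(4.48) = 298.51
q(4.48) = 377.75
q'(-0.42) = -0.78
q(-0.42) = 1.28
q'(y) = 18*y^2 - 12*y - 9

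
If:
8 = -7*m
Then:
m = -8/7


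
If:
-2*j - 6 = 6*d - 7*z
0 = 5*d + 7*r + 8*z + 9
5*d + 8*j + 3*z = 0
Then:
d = 31*z/19 - 24/19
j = 15/19 - 53*z/38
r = -307*z/133 - 51/133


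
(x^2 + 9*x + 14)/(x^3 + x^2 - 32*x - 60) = (x + 7)/(x^2 - x - 30)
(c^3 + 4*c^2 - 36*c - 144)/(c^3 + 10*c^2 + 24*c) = (c - 6)/c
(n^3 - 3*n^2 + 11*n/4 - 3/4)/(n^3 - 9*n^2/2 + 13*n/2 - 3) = (n - 1/2)/(n - 2)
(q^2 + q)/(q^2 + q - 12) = q*(q + 1)/(q^2 + q - 12)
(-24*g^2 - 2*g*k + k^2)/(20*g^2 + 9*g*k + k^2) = (-6*g + k)/(5*g + k)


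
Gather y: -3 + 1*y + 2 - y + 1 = 0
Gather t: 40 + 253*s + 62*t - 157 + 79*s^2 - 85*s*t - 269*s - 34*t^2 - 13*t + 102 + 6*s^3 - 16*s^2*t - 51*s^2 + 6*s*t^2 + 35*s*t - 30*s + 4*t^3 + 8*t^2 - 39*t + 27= 6*s^3 + 28*s^2 - 46*s + 4*t^3 + t^2*(6*s - 26) + t*(-16*s^2 - 50*s + 10) + 12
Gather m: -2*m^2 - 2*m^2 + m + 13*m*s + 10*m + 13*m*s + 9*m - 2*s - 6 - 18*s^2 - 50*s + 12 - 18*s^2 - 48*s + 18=-4*m^2 + m*(26*s + 20) - 36*s^2 - 100*s + 24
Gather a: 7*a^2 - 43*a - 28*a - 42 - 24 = 7*a^2 - 71*a - 66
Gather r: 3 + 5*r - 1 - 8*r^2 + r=-8*r^2 + 6*r + 2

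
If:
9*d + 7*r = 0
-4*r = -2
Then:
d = -7/18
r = 1/2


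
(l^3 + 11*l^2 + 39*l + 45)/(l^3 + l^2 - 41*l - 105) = (l + 3)/(l - 7)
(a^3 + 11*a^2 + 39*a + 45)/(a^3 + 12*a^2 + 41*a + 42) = (a^2 + 8*a + 15)/(a^2 + 9*a + 14)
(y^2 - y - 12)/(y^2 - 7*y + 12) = (y + 3)/(y - 3)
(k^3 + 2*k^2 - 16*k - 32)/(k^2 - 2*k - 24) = (k^2 - 2*k - 8)/(k - 6)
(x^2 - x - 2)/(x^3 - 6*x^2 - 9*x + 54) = (x^2 - x - 2)/(x^3 - 6*x^2 - 9*x + 54)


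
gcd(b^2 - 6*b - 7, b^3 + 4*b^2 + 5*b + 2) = b + 1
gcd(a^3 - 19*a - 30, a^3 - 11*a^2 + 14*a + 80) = a^2 - 3*a - 10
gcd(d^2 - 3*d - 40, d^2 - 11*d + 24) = d - 8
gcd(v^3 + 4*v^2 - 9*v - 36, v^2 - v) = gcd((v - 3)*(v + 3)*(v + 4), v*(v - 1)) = 1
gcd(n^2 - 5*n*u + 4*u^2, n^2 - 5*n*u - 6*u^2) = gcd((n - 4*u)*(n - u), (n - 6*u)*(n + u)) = 1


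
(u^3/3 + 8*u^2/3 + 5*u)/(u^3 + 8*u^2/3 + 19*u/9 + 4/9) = 3*u*(u^2 + 8*u + 15)/(9*u^3 + 24*u^2 + 19*u + 4)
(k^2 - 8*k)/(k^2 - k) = (k - 8)/(k - 1)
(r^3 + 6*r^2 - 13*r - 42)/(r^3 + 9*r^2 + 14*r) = (r - 3)/r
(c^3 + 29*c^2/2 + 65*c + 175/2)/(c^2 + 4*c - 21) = (2*c^2 + 15*c + 25)/(2*(c - 3))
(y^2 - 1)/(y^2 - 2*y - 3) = (y - 1)/(y - 3)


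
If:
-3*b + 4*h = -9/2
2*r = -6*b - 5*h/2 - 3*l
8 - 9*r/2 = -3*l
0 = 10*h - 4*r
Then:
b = 931/642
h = -4/107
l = -901/321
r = -10/107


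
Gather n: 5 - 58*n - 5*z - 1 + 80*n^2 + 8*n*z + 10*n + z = 80*n^2 + n*(8*z - 48) - 4*z + 4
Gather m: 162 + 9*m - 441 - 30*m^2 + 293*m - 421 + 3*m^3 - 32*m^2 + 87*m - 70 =3*m^3 - 62*m^2 + 389*m - 770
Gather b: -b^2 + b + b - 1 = -b^2 + 2*b - 1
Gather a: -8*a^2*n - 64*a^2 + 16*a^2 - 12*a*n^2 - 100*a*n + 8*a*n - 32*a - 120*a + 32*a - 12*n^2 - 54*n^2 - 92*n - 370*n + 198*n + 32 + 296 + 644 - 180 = a^2*(-8*n - 48) + a*(-12*n^2 - 92*n - 120) - 66*n^2 - 264*n + 792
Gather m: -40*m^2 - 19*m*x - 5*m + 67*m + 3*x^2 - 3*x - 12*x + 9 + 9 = -40*m^2 + m*(62 - 19*x) + 3*x^2 - 15*x + 18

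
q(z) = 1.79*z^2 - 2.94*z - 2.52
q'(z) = 3.58*z - 2.94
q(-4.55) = 47.91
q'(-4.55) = -19.23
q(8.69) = 107.11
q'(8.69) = 28.17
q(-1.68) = 7.47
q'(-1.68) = -8.95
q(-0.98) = 2.08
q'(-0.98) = -6.45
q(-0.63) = 0.04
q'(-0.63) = -5.20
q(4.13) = 15.87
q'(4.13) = 11.85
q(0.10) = -2.80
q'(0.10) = -2.58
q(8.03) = 89.29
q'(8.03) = 25.81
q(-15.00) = 444.33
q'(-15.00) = -56.64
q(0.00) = -2.52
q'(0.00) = -2.94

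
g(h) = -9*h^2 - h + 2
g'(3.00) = -55.00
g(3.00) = -82.00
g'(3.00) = -55.00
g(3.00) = -82.00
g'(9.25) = -167.50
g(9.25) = -777.31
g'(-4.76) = 84.68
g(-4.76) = -197.16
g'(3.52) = -64.36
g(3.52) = -113.03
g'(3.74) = -68.32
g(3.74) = -127.63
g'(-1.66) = 28.88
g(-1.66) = -21.14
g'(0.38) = -7.84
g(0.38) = 0.32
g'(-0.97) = 16.46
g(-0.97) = -5.50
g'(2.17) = -40.06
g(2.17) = -42.55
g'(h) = -18*h - 1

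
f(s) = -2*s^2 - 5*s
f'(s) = -4*s - 5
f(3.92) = -50.33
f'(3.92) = -20.68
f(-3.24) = -4.80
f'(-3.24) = 7.96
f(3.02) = -33.34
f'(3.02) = -17.08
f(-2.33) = 0.79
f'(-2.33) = 4.32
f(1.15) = -8.40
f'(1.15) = -9.60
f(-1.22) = 3.12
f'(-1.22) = -0.12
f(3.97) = -51.37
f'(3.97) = -20.88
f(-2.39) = 0.53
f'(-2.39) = 4.56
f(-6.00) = -42.00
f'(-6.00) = 19.00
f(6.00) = -102.00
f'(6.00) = -29.00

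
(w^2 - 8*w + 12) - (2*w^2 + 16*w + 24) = -w^2 - 24*w - 12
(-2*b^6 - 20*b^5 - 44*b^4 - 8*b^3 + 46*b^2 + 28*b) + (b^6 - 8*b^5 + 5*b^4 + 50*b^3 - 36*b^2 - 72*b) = -b^6 - 28*b^5 - 39*b^4 + 42*b^3 + 10*b^2 - 44*b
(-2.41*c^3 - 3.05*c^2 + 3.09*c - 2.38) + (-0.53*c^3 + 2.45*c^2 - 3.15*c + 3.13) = -2.94*c^3 - 0.6*c^2 - 0.0600000000000001*c + 0.75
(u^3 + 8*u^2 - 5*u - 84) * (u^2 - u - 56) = u^5 + 7*u^4 - 69*u^3 - 527*u^2 + 364*u + 4704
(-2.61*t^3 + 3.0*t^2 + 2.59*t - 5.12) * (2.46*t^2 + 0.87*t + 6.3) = -6.4206*t^5 + 5.1093*t^4 - 7.4616*t^3 + 8.5581*t^2 + 11.8626*t - 32.256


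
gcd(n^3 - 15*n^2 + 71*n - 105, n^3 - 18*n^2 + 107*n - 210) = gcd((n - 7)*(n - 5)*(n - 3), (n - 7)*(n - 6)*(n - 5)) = n^2 - 12*n + 35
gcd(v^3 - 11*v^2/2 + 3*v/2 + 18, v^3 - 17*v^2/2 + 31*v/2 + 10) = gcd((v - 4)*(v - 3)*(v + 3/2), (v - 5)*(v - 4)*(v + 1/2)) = v - 4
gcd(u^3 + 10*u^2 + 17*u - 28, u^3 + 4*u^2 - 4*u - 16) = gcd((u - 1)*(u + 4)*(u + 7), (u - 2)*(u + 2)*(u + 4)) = u + 4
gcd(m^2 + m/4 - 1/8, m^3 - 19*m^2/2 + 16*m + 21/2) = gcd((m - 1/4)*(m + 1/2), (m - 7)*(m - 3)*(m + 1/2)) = m + 1/2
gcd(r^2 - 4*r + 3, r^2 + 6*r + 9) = 1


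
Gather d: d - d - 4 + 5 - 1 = 0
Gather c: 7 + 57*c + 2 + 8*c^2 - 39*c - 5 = 8*c^2 + 18*c + 4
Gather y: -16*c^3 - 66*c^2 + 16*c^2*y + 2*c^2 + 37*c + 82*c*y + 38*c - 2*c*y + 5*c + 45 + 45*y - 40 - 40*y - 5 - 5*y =-16*c^3 - 64*c^2 + 80*c + y*(16*c^2 + 80*c)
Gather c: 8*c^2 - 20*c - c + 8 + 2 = 8*c^2 - 21*c + 10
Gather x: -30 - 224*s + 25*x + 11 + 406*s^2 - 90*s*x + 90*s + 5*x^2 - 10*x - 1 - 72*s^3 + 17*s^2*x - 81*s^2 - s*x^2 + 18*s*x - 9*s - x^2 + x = -72*s^3 + 325*s^2 - 143*s + x^2*(4 - s) + x*(17*s^2 - 72*s + 16) - 20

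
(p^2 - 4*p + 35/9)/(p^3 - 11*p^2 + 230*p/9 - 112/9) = (3*p - 5)/(3*p^2 - 26*p + 16)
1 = 1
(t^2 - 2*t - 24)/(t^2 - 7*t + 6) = (t + 4)/(t - 1)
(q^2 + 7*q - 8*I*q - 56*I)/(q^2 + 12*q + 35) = (q - 8*I)/(q + 5)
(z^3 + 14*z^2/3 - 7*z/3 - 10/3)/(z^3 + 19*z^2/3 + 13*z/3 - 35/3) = (3*z + 2)/(3*z + 7)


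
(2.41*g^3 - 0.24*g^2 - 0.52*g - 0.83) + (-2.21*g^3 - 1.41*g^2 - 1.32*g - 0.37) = 0.2*g^3 - 1.65*g^2 - 1.84*g - 1.2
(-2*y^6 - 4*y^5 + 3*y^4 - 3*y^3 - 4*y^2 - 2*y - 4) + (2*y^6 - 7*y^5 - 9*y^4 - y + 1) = -11*y^5 - 6*y^4 - 3*y^3 - 4*y^2 - 3*y - 3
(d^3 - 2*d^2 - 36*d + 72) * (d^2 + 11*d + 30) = d^5 + 9*d^4 - 28*d^3 - 384*d^2 - 288*d + 2160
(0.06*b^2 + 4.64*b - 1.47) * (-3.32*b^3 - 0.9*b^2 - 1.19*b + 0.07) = -0.1992*b^5 - 15.4588*b^4 + 0.633*b^3 - 4.1944*b^2 + 2.0741*b - 0.1029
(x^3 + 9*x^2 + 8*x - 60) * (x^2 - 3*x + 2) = x^5 + 6*x^4 - 17*x^3 - 66*x^2 + 196*x - 120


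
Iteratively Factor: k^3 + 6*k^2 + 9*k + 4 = (k + 1)*(k^2 + 5*k + 4) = (k + 1)*(k + 4)*(k + 1)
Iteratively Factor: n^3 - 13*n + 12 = (n - 3)*(n^2 + 3*n - 4) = (n - 3)*(n - 1)*(n + 4)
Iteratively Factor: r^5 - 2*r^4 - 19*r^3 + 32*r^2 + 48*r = (r - 4)*(r^4 + 2*r^3 - 11*r^2 - 12*r) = (r - 4)*(r - 3)*(r^3 + 5*r^2 + 4*r) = (r - 4)*(r - 3)*(r + 1)*(r^2 + 4*r) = r*(r - 4)*(r - 3)*(r + 1)*(r + 4)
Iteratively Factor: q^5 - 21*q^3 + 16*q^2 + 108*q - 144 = (q + 3)*(q^4 - 3*q^3 - 12*q^2 + 52*q - 48) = (q - 3)*(q + 3)*(q^3 - 12*q + 16) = (q - 3)*(q - 2)*(q + 3)*(q^2 + 2*q - 8) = (q - 3)*(q - 2)^2*(q + 3)*(q + 4)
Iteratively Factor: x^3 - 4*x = (x)*(x^2 - 4) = x*(x - 2)*(x + 2)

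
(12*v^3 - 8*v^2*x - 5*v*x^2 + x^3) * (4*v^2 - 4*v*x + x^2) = 48*v^5 - 80*v^4*x + 24*v^3*x^2 + 16*v^2*x^3 - 9*v*x^4 + x^5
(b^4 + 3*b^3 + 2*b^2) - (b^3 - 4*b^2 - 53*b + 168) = b^4 + 2*b^3 + 6*b^2 + 53*b - 168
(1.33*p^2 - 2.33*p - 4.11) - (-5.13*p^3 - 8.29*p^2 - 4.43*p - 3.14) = 5.13*p^3 + 9.62*p^2 + 2.1*p - 0.97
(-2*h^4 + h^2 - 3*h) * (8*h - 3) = -16*h^5 + 6*h^4 + 8*h^3 - 27*h^2 + 9*h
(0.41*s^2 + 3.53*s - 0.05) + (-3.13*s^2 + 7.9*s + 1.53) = -2.72*s^2 + 11.43*s + 1.48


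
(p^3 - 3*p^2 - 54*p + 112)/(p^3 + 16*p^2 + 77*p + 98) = (p^2 - 10*p + 16)/(p^2 + 9*p + 14)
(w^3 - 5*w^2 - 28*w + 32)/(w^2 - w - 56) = (w^2 + 3*w - 4)/(w + 7)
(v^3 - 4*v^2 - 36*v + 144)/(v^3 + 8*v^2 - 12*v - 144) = (v - 6)/(v + 6)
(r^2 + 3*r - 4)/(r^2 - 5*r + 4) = (r + 4)/(r - 4)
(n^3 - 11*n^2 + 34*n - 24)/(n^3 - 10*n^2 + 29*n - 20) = (n - 6)/(n - 5)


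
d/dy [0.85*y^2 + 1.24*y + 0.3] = 1.7*y + 1.24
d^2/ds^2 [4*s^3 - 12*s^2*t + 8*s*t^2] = 24*s - 24*t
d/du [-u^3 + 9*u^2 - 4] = 3*u*(6 - u)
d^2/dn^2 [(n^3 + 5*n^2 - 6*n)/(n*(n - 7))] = 156/(n^3 - 21*n^2 + 147*n - 343)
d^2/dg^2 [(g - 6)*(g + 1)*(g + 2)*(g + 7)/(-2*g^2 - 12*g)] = (-g^6 - 18*g^5 - 108*g^4 - 242*g^3 + 252*g^2 + 1512*g + 3024)/(g^3*(g^3 + 18*g^2 + 108*g + 216))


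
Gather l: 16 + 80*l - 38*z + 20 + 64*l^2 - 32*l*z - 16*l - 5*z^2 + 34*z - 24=64*l^2 + l*(64 - 32*z) - 5*z^2 - 4*z + 12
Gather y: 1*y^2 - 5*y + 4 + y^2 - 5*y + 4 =2*y^2 - 10*y + 8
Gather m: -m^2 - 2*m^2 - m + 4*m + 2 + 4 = -3*m^2 + 3*m + 6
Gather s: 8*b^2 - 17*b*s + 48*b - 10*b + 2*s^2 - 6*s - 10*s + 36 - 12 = 8*b^2 + 38*b + 2*s^2 + s*(-17*b - 16) + 24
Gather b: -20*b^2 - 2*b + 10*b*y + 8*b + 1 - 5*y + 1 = -20*b^2 + b*(10*y + 6) - 5*y + 2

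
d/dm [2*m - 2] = 2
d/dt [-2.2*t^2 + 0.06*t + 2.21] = 0.06 - 4.4*t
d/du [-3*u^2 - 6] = -6*u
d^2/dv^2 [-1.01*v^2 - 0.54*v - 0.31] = -2.02000000000000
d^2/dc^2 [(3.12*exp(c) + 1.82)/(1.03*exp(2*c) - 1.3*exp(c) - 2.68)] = (3.310008*exp(4*c) + 11.901032*exp(3*c) + 44.363748*exp(2*c) + 12.301432*exp(c) + 16.068208)*exp(c)/(1.092727*exp(6*c) - 4.13751*exp(5*c) - 3.307536*exp(4*c) + 19.33412*exp(3*c) + 8.606016*exp(2*c) - 28.01136*exp(c) - 19.248832)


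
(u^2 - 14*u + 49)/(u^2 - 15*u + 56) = (u - 7)/(u - 8)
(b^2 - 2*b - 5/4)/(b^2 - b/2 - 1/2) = (b - 5/2)/(b - 1)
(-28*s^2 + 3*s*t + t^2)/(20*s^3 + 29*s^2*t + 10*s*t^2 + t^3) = (-28*s^2 + 3*s*t + t^2)/(20*s^3 + 29*s^2*t + 10*s*t^2 + t^3)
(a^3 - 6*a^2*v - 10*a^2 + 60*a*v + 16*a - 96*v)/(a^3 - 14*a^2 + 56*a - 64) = (a - 6*v)/(a - 4)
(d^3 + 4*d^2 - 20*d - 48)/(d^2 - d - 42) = (d^2 - 2*d - 8)/(d - 7)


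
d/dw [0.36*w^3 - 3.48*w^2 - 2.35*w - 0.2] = 1.08*w^2 - 6.96*w - 2.35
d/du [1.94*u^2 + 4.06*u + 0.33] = 3.88*u + 4.06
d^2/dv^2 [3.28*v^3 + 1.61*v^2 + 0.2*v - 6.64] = 19.68*v + 3.22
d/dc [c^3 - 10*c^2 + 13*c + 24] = 3*c^2 - 20*c + 13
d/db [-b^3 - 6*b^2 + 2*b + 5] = -3*b^2 - 12*b + 2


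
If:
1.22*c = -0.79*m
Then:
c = -0.647540983606557*m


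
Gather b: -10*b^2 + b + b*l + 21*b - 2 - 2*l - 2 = -10*b^2 + b*(l + 22) - 2*l - 4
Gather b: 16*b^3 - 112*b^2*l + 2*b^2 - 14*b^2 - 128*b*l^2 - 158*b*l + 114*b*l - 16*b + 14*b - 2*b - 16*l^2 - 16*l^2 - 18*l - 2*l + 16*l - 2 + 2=16*b^3 + b^2*(-112*l - 12) + b*(-128*l^2 - 44*l - 4) - 32*l^2 - 4*l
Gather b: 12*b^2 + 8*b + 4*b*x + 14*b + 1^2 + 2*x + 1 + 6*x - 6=12*b^2 + b*(4*x + 22) + 8*x - 4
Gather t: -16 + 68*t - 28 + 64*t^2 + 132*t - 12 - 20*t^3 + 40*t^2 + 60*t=-20*t^3 + 104*t^2 + 260*t - 56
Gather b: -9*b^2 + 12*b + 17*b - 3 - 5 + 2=-9*b^2 + 29*b - 6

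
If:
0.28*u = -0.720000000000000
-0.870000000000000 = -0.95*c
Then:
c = 0.92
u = -2.57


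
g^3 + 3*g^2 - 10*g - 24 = (g - 3)*(g + 2)*(g + 4)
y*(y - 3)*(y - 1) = y^3 - 4*y^2 + 3*y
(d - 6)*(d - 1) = d^2 - 7*d + 6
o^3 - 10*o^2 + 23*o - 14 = (o - 7)*(o - 2)*(o - 1)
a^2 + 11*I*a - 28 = (a + 4*I)*(a + 7*I)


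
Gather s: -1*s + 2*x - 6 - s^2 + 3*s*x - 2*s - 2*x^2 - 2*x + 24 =-s^2 + s*(3*x - 3) - 2*x^2 + 18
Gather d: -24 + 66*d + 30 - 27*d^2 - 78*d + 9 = -27*d^2 - 12*d + 15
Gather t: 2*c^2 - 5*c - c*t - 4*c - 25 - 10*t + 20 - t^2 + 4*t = 2*c^2 - 9*c - t^2 + t*(-c - 6) - 5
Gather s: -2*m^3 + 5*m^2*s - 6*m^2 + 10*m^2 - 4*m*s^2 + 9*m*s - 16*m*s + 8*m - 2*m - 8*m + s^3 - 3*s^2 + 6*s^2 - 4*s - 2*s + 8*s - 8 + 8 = -2*m^3 + 4*m^2 - 2*m + s^3 + s^2*(3 - 4*m) + s*(5*m^2 - 7*m + 2)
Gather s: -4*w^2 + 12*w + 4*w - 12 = -4*w^2 + 16*w - 12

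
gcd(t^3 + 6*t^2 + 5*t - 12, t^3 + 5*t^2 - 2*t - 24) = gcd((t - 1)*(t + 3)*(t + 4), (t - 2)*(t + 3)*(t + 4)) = t^2 + 7*t + 12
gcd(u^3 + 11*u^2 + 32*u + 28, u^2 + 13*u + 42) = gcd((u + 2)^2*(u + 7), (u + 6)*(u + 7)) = u + 7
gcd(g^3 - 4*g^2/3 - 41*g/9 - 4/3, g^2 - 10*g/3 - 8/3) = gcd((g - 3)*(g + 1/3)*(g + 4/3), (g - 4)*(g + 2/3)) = 1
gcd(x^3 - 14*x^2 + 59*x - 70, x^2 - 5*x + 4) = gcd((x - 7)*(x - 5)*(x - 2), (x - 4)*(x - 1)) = 1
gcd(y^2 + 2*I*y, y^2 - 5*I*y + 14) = y + 2*I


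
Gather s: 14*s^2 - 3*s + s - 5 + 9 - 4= 14*s^2 - 2*s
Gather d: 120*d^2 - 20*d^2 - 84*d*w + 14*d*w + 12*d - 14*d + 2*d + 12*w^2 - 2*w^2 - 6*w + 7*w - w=100*d^2 - 70*d*w + 10*w^2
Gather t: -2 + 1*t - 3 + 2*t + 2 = 3*t - 3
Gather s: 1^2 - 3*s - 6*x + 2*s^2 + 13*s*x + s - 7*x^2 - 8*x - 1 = 2*s^2 + s*(13*x - 2) - 7*x^2 - 14*x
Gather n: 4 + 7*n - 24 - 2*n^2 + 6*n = -2*n^2 + 13*n - 20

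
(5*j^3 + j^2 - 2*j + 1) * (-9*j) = -45*j^4 - 9*j^3 + 18*j^2 - 9*j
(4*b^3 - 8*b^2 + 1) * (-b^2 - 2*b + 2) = -4*b^5 + 24*b^3 - 17*b^2 - 2*b + 2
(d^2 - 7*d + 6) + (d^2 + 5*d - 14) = 2*d^2 - 2*d - 8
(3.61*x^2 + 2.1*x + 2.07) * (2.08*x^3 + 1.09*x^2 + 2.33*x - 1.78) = 7.5088*x^5 + 8.3029*x^4 + 15.0059*x^3 + 0.7235*x^2 + 1.0851*x - 3.6846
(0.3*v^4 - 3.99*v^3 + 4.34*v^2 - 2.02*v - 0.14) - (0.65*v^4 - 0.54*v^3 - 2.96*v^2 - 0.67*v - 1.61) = -0.35*v^4 - 3.45*v^3 + 7.3*v^2 - 1.35*v + 1.47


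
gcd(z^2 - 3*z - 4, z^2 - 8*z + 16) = z - 4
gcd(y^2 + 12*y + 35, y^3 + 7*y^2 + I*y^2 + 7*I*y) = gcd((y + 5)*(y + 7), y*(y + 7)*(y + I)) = y + 7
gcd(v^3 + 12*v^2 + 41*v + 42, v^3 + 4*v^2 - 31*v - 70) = v^2 + 9*v + 14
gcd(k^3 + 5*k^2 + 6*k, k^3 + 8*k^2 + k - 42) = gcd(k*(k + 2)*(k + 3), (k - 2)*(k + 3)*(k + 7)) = k + 3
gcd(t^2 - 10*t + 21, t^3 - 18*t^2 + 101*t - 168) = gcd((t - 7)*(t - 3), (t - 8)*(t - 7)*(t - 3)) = t^2 - 10*t + 21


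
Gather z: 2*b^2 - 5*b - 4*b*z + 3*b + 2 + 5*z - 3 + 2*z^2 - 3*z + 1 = 2*b^2 - 2*b + 2*z^2 + z*(2 - 4*b)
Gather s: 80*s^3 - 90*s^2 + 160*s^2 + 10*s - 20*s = 80*s^3 + 70*s^2 - 10*s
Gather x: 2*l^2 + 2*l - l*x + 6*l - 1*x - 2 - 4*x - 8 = 2*l^2 + 8*l + x*(-l - 5) - 10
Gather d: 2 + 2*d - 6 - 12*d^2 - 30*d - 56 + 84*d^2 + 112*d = 72*d^2 + 84*d - 60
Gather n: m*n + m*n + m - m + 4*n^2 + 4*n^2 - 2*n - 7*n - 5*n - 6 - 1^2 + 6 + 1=8*n^2 + n*(2*m - 14)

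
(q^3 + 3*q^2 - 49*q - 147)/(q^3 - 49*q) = (q + 3)/q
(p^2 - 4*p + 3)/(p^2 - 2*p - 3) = (p - 1)/(p + 1)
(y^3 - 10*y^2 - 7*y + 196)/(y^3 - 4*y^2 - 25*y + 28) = (y - 7)/(y - 1)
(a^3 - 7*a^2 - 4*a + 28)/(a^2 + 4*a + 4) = (a^2 - 9*a + 14)/(a + 2)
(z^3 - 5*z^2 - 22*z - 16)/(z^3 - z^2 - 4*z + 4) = (z^2 - 7*z - 8)/(z^2 - 3*z + 2)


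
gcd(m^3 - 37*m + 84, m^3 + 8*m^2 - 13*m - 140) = m^2 + 3*m - 28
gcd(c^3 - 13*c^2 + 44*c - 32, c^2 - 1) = c - 1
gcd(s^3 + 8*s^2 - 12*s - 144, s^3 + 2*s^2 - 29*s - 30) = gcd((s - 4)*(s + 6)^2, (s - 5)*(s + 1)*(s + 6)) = s + 6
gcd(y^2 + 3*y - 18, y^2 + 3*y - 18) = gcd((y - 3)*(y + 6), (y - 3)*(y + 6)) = y^2 + 3*y - 18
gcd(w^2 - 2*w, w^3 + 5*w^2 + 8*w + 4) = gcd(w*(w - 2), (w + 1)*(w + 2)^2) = 1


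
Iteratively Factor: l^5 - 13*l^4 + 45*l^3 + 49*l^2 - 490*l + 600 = (l - 2)*(l^4 - 11*l^3 + 23*l^2 + 95*l - 300) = (l - 5)*(l - 2)*(l^3 - 6*l^2 - 7*l + 60) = (l - 5)*(l - 2)*(l + 3)*(l^2 - 9*l + 20) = (l - 5)^2*(l - 2)*(l + 3)*(l - 4)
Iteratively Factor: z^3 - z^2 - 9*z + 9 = (z + 3)*(z^2 - 4*z + 3) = (z - 1)*(z + 3)*(z - 3)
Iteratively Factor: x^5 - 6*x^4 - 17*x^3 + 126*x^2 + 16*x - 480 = (x + 4)*(x^4 - 10*x^3 + 23*x^2 + 34*x - 120) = (x + 2)*(x + 4)*(x^3 - 12*x^2 + 47*x - 60) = (x - 3)*(x + 2)*(x + 4)*(x^2 - 9*x + 20) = (x - 4)*(x - 3)*(x + 2)*(x + 4)*(x - 5)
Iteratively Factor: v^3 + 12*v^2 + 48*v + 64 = (v + 4)*(v^2 + 8*v + 16) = (v + 4)^2*(v + 4)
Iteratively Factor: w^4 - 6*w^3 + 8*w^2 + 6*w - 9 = (w + 1)*(w^3 - 7*w^2 + 15*w - 9) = (w - 3)*(w + 1)*(w^2 - 4*w + 3) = (w - 3)*(w - 1)*(w + 1)*(w - 3)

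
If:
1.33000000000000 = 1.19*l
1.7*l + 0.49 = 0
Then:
No Solution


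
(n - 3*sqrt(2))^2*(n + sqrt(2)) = n^3 - 5*sqrt(2)*n^2 + 6*n + 18*sqrt(2)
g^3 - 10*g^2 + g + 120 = (g - 8)*(g - 5)*(g + 3)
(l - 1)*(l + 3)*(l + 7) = l^3 + 9*l^2 + 11*l - 21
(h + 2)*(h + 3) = h^2 + 5*h + 6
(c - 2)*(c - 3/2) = c^2 - 7*c/2 + 3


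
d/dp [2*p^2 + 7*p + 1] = 4*p + 7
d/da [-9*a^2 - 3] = -18*a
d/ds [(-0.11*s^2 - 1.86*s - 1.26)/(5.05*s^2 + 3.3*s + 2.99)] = (9.03*s^2 + 12.0682*s - 1.4034)/(25.5025*s^4 + 33.33*s^3 + 41.089*s^2 + 19.734*s + 8.9401)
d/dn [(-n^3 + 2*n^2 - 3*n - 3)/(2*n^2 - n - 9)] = (-2*n^4 + 2*n^3 + 31*n^2 - 24*n + 24)/(4*n^4 - 4*n^3 - 35*n^2 + 18*n + 81)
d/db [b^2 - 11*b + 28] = 2*b - 11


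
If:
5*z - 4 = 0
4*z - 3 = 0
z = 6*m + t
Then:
No Solution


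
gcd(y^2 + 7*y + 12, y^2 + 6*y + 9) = y + 3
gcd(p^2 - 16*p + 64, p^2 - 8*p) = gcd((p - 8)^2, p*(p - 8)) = p - 8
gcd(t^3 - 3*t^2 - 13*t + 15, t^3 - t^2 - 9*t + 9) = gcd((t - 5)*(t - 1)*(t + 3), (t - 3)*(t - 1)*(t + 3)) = t^2 + 2*t - 3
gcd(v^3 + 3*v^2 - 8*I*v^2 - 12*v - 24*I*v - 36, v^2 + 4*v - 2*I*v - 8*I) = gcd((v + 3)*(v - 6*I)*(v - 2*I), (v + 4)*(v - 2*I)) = v - 2*I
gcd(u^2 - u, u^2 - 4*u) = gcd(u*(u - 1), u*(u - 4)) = u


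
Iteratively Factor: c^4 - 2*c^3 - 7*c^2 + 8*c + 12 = (c + 1)*(c^3 - 3*c^2 - 4*c + 12) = (c - 3)*(c + 1)*(c^2 - 4) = (c - 3)*(c + 1)*(c + 2)*(c - 2)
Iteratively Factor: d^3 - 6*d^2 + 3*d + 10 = (d - 2)*(d^2 - 4*d - 5) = (d - 5)*(d - 2)*(d + 1)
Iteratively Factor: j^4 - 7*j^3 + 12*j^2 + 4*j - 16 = (j + 1)*(j^3 - 8*j^2 + 20*j - 16) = (j - 4)*(j + 1)*(j^2 - 4*j + 4) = (j - 4)*(j - 2)*(j + 1)*(j - 2)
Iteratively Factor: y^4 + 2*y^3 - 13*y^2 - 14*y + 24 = (y + 4)*(y^3 - 2*y^2 - 5*y + 6) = (y + 2)*(y + 4)*(y^2 - 4*y + 3) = (y - 3)*(y + 2)*(y + 4)*(y - 1)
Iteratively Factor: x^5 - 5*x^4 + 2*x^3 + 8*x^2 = (x - 2)*(x^4 - 3*x^3 - 4*x^2) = (x - 4)*(x - 2)*(x^3 + x^2) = x*(x - 4)*(x - 2)*(x^2 + x) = x*(x - 4)*(x - 2)*(x + 1)*(x)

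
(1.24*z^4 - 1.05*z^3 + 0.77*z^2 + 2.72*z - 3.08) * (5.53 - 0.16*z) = -0.1984*z^5 + 7.0252*z^4 - 5.9297*z^3 + 3.8229*z^2 + 15.5344*z - 17.0324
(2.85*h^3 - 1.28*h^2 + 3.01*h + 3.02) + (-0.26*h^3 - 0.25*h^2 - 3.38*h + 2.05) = 2.59*h^3 - 1.53*h^2 - 0.37*h + 5.07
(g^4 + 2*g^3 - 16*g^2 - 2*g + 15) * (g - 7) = g^5 - 5*g^4 - 30*g^3 + 110*g^2 + 29*g - 105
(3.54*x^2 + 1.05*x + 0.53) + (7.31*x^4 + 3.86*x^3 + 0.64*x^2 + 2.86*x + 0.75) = 7.31*x^4 + 3.86*x^3 + 4.18*x^2 + 3.91*x + 1.28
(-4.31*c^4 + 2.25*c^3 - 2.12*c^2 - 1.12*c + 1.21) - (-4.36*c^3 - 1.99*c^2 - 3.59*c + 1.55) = -4.31*c^4 + 6.61*c^3 - 0.13*c^2 + 2.47*c - 0.34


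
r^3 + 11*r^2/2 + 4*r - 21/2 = (r - 1)*(r + 3)*(r + 7/2)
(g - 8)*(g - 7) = g^2 - 15*g + 56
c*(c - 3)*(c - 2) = c^3 - 5*c^2 + 6*c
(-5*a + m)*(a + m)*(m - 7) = -5*a^2*m + 35*a^2 - 4*a*m^2 + 28*a*m + m^3 - 7*m^2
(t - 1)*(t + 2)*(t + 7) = t^3 + 8*t^2 + 5*t - 14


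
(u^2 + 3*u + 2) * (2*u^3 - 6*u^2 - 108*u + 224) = 2*u^5 - 122*u^3 - 112*u^2 + 456*u + 448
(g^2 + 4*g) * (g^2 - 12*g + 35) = g^4 - 8*g^3 - 13*g^2 + 140*g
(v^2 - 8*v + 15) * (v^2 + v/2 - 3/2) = v^4 - 15*v^3/2 + 19*v^2/2 + 39*v/2 - 45/2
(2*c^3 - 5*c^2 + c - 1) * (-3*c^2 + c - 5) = -6*c^5 + 17*c^4 - 18*c^3 + 29*c^2 - 6*c + 5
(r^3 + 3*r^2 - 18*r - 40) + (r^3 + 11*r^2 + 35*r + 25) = 2*r^3 + 14*r^2 + 17*r - 15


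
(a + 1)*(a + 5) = a^2 + 6*a + 5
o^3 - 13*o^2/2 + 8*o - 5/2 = (o - 5)*(o - 1)*(o - 1/2)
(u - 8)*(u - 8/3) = u^2 - 32*u/3 + 64/3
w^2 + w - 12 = (w - 3)*(w + 4)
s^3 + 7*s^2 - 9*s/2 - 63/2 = (s + 7)*(s - 3*sqrt(2)/2)*(s + 3*sqrt(2)/2)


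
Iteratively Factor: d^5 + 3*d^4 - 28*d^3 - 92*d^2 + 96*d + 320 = (d + 4)*(d^4 - d^3 - 24*d^2 + 4*d + 80) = (d - 5)*(d + 4)*(d^3 + 4*d^2 - 4*d - 16) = (d - 5)*(d + 2)*(d + 4)*(d^2 + 2*d - 8) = (d - 5)*(d + 2)*(d + 4)^2*(d - 2)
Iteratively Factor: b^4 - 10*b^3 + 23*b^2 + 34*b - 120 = (b - 5)*(b^3 - 5*b^2 - 2*b + 24) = (b - 5)*(b - 4)*(b^2 - b - 6) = (b - 5)*(b - 4)*(b + 2)*(b - 3)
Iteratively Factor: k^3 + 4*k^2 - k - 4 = (k + 4)*(k^2 - 1) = (k - 1)*(k + 4)*(k + 1)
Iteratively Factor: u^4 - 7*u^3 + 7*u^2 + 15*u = (u)*(u^3 - 7*u^2 + 7*u + 15) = u*(u - 5)*(u^2 - 2*u - 3) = u*(u - 5)*(u + 1)*(u - 3)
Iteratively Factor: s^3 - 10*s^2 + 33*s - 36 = (s - 4)*(s^2 - 6*s + 9) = (s - 4)*(s - 3)*(s - 3)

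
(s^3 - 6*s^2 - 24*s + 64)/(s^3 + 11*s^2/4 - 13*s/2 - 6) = 4*(s - 8)/(4*s + 3)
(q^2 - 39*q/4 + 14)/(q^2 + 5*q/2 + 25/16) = 4*(4*q^2 - 39*q + 56)/(16*q^2 + 40*q + 25)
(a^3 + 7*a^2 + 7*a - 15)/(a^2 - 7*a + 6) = (a^2 + 8*a + 15)/(a - 6)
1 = 1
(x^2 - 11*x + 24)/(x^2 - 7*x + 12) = (x - 8)/(x - 4)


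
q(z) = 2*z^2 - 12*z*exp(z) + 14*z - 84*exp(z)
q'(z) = -12*z*exp(z) + 4*z - 96*exp(z) + 14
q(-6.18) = -10.16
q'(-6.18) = -10.77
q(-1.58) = -30.52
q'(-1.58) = -8.19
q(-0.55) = -51.75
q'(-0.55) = -39.78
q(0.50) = -140.88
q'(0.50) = -152.17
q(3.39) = -3628.31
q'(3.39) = -4027.18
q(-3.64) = -25.52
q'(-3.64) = -1.93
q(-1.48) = -31.42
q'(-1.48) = -9.73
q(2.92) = -2149.22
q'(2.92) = -2403.97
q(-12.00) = 120.00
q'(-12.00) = -34.00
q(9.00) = -1555504.11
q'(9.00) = -1652979.12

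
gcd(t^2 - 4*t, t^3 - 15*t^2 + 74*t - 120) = t - 4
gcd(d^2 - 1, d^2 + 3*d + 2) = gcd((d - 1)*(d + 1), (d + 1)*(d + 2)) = d + 1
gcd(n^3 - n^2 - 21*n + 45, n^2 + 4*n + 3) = 1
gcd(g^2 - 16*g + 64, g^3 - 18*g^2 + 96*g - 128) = g^2 - 16*g + 64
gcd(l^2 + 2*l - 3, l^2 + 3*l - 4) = l - 1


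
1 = 1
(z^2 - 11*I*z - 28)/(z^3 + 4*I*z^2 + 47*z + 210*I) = (z - 4*I)/(z^2 + 11*I*z - 30)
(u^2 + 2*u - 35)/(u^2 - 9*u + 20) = (u + 7)/(u - 4)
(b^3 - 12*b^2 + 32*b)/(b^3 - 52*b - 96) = b*(b - 4)/(b^2 + 8*b + 12)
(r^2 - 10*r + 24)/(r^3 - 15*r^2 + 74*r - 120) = 1/(r - 5)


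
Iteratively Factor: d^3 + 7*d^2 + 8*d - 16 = (d + 4)*(d^2 + 3*d - 4) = (d - 1)*(d + 4)*(d + 4)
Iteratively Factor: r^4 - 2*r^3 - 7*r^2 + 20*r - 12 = (r - 1)*(r^3 - r^2 - 8*r + 12) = (r - 1)*(r + 3)*(r^2 - 4*r + 4) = (r - 2)*(r - 1)*(r + 3)*(r - 2)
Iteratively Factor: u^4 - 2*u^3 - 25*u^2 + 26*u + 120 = (u - 5)*(u^3 + 3*u^2 - 10*u - 24) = (u - 5)*(u - 3)*(u^2 + 6*u + 8) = (u - 5)*(u - 3)*(u + 2)*(u + 4)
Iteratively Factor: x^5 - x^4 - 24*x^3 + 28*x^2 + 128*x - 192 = (x + 3)*(x^4 - 4*x^3 - 12*x^2 + 64*x - 64) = (x - 2)*(x + 3)*(x^3 - 2*x^2 - 16*x + 32) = (x - 2)*(x + 3)*(x + 4)*(x^2 - 6*x + 8) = (x - 4)*(x - 2)*(x + 3)*(x + 4)*(x - 2)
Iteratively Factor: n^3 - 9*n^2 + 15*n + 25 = (n + 1)*(n^2 - 10*n + 25) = (n - 5)*(n + 1)*(n - 5)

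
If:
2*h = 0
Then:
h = 0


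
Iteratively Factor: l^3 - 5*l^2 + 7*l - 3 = (l - 1)*(l^2 - 4*l + 3) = (l - 3)*(l - 1)*(l - 1)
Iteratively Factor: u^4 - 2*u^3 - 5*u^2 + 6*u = (u - 1)*(u^3 - u^2 - 6*u) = (u - 3)*(u - 1)*(u^2 + 2*u) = u*(u - 3)*(u - 1)*(u + 2)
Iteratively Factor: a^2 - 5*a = (a)*(a - 5)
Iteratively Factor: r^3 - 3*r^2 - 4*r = (r + 1)*(r^2 - 4*r) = (r - 4)*(r + 1)*(r)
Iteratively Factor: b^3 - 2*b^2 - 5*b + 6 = (b + 2)*(b^2 - 4*b + 3) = (b - 3)*(b + 2)*(b - 1)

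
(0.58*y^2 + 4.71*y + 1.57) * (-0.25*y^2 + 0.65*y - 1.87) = -0.145*y^4 - 0.8005*y^3 + 1.5844*y^2 - 7.7872*y - 2.9359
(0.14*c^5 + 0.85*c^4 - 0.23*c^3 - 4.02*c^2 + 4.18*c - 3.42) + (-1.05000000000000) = 0.14*c^5 + 0.85*c^4 - 0.23*c^3 - 4.02*c^2 + 4.18*c - 4.47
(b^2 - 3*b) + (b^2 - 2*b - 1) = 2*b^2 - 5*b - 1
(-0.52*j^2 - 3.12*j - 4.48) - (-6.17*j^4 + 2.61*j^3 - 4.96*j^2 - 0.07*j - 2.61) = 6.17*j^4 - 2.61*j^3 + 4.44*j^2 - 3.05*j - 1.87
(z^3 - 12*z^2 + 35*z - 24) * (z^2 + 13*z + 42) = z^5 + z^4 - 79*z^3 - 73*z^2 + 1158*z - 1008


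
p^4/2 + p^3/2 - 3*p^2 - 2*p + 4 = (p/2 + 1)*(p - 2)*(p - 1)*(p + 2)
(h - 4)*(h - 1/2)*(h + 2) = h^3 - 5*h^2/2 - 7*h + 4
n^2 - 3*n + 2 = (n - 2)*(n - 1)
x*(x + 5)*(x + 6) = x^3 + 11*x^2 + 30*x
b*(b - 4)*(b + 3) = b^3 - b^2 - 12*b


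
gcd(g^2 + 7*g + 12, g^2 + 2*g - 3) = g + 3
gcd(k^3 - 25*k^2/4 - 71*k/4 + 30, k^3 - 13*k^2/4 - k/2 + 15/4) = k - 5/4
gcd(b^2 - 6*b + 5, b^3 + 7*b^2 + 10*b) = 1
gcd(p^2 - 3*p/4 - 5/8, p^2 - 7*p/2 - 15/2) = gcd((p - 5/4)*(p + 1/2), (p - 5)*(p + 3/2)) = 1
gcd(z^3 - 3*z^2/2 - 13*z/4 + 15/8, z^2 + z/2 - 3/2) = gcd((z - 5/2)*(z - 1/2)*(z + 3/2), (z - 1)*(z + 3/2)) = z + 3/2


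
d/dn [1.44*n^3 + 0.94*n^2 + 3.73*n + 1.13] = 4.32*n^2 + 1.88*n + 3.73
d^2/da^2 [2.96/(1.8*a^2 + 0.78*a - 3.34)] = (-19.1808*a^2 - 8.31168*a + 2.96*(3.6*a + 0.78)*(7.2*a + 1.56) + 35.59104)/(1.8*a^2 + 0.78*a - 3.34)^3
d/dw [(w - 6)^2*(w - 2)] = (w - 6)*(3*w - 10)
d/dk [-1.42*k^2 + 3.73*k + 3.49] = 3.73 - 2.84*k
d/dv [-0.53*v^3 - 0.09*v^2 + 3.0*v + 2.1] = -1.59*v^2 - 0.18*v + 3.0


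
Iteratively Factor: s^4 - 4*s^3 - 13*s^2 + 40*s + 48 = (s - 4)*(s^3 - 13*s - 12) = (s - 4)*(s + 3)*(s^2 - 3*s - 4) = (s - 4)^2*(s + 3)*(s + 1)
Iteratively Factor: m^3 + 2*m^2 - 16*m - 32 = (m + 4)*(m^2 - 2*m - 8) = (m - 4)*(m + 4)*(m + 2)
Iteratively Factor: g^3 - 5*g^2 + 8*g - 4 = (g - 2)*(g^2 - 3*g + 2) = (g - 2)*(g - 1)*(g - 2)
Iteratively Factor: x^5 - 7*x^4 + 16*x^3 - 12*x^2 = (x)*(x^4 - 7*x^3 + 16*x^2 - 12*x) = x*(x - 2)*(x^3 - 5*x^2 + 6*x) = x*(x - 3)*(x - 2)*(x^2 - 2*x) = x*(x - 3)*(x - 2)^2*(x)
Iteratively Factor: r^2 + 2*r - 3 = (r - 1)*(r + 3)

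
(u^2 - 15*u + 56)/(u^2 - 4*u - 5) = (-u^2 + 15*u - 56)/(-u^2 + 4*u + 5)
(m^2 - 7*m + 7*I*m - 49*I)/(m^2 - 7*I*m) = (m^2 + 7*m*(-1 + I) - 49*I)/(m*(m - 7*I))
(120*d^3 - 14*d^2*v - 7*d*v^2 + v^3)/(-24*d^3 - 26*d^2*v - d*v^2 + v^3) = (-5*d + v)/(d + v)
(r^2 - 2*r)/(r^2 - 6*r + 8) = r/(r - 4)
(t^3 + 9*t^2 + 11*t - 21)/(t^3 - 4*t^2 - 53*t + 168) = (t^2 + 2*t - 3)/(t^2 - 11*t + 24)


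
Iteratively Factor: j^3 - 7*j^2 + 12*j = (j - 3)*(j^2 - 4*j) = j*(j - 3)*(j - 4)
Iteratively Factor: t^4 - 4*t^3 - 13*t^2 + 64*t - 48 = (t - 1)*(t^3 - 3*t^2 - 16*t + 48) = (t - 1)*(t + 4)*(t^2 - 7*t + 12) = (t - 4)*(t - 1)*(t + 4)*(t - 3)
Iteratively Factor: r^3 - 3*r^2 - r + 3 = (r + 1)*(r^2 - 4*r + 3) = (r - 3)*(r + 1)*(r - 1)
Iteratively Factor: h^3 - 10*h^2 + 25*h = (h - 5)*(h^2 - 5*h) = h*(h - 5)*(h - 5)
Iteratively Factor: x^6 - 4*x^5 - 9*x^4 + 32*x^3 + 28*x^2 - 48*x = (x)*(x^5 - 4*x^4 - 9*x^3 + 32*x^2 + 28*x - 48) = x*(x - 1)*(x^4 - 3*x^3 - 12*x^2 + 20*x + 48) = x*(x - 3)*(x - 1)*(x^3 - 12*x - 16) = x*(x - 3)*(x - 1)*(x + 2)*(x^2 - 2*x - 8) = x*(x - 4)*(x - 3)*(x - 1)*(x + 2)*(x + 2)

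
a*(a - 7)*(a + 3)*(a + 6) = a^4 + 2*a^3 - 45*a^2 - 126*a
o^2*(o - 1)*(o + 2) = o^4 + o^3 - 2*o^2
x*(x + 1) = x^2 + x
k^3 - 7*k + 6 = (k - 2)*(k - 1)*(k + 3)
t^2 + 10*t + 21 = (t + 3)*(t + 7)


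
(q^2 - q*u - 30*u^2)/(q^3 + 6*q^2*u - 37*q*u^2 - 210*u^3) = 1/(q + 7*u)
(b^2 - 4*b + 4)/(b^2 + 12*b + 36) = (b^2 - 4*b + 4)/(b^2 + 12*b + 36)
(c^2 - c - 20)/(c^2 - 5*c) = (c + 4)/c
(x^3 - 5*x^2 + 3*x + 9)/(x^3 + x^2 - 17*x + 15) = (x^2 - 2*x - 3)/(x^2 + 4*x - 5)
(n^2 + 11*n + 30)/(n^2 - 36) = (n + 5)/(n - 6)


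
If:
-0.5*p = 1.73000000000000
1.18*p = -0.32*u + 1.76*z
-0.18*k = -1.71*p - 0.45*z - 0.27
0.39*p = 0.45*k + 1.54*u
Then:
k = -33.16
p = -3.46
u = 8.81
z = -0.72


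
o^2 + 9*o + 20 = (o + 4)*(o + 5)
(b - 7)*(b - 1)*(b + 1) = b^3 - 7*b^2 - b + 7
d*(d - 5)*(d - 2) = d^3 - 7*d^2 + 10*d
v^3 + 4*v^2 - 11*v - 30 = (v - 3)*(v + 2)*(v + 5)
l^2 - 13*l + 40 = (l - 8)*(l - 5)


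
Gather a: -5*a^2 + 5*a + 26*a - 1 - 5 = -5*a^2 + 31*a - 6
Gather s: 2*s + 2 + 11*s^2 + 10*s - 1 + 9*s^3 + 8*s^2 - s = 9*s^3 + 19*s^2 + 11*s + 1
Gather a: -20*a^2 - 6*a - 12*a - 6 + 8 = -20*a^2 - 18*a + 2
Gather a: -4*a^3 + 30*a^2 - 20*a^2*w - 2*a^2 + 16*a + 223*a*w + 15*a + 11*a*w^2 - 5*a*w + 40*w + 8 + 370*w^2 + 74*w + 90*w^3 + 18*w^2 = -4*a^3 + a^2*(28 - 20*w) + a*(11*w^2 + 218*w + 31) + 90*w^3 + 388*w^2 + 114*w + 8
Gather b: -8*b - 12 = -8*b - 12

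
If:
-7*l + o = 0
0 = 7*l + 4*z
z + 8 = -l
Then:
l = 32/3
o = 224/3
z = -56/3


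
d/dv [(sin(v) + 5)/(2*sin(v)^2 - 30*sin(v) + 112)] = (-10*sin(v) + cos(v)^2 + 130)*cos(v)/(2*(sin(v)^2 - 15*sin(v) + 56)^2)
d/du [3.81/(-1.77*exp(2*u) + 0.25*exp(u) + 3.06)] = (13.4874*exp(u) - 0.9525)*exp(u)/(-1.77*exp(2*u) + 0.25*exp(u) + 3.06)^2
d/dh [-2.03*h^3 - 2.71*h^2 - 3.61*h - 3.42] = -6.09*h^2 - 5.42*h - 3.61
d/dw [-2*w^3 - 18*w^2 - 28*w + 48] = -6*w^2 - 36*w - 28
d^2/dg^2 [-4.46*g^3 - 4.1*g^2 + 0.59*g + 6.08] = -26.76*g - 8.2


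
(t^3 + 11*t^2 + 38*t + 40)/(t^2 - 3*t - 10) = (t^2 + 9*t + 20)/(t - 5)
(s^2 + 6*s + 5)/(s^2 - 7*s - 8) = (s + 5)/(s - 8)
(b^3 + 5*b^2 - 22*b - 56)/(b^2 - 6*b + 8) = (b^2 + 9*b + 14)/(b - 2)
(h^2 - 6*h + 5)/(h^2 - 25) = (h - 1)/(h + 5)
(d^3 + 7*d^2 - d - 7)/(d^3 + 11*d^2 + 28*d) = (d^2 - 1)/(d*(d + 4))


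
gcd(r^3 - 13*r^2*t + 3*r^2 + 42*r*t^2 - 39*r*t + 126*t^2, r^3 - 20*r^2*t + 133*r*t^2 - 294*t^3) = r^2 - 13*r*t + 42*t^2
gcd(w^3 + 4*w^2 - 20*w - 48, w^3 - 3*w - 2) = 1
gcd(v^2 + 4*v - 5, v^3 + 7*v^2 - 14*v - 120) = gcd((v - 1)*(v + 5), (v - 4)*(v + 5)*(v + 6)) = v + 5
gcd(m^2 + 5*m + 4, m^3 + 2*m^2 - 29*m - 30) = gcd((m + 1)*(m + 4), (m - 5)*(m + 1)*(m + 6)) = m + 1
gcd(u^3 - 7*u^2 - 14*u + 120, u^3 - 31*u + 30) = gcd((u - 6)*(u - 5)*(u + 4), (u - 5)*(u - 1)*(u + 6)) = u - 5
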